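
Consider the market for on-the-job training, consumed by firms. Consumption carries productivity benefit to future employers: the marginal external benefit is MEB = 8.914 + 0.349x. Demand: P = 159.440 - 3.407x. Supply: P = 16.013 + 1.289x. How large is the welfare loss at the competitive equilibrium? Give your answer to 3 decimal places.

DWL = 44.066

Market equilibrium (private): 16.013 + 1.289x = 159.440 - 3.407x → x_m = 30.5424.
Social marginal benefit = demand + MEB = 168.354 - 3.058x.
Set SMB = MC: 168.354 - 3.058x = 16.013 + 1.289x → x* = 35.0451.
Height of the DWL triangle at x_m is SMB(x_m) − MC(x_m) = MEB(x_m) = 19.5733.
DWL = ½ × 4.5027 × 19.5733 = 44.0663.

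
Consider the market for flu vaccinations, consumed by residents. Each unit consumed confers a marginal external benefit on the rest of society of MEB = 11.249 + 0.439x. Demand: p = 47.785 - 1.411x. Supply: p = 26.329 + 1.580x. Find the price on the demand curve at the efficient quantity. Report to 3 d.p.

P = 29.702

Social marginal benefit = demand + MEB = 59.034 - 0.972x.
Set SMB = MC: 59.034 - 0.972x = 26.329 + 1.580x → x* = 12.8154.
Consumer price on the demand curve at x*: 47.785 − 1.411×12.8154 = 29.7025.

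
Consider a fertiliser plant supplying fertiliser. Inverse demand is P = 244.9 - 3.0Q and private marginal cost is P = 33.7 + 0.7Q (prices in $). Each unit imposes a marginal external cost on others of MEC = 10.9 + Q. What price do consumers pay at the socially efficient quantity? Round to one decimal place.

Social marginal cost = private MC + MEC = 44.6 + 1.7Q.
Set SMC = demand: 44.6 + 1.7Q = 244.9 - 3.0Q → Q* = 42.6170.
Consumer price on the demand curve at Q*: 244.9 − 3.0×42.6170 = 117.0490.

P = $117.0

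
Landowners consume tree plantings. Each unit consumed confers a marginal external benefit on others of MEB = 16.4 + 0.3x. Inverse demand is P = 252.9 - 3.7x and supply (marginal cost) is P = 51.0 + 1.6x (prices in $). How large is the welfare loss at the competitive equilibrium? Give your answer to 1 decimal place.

DWL = $77.4

Market equilibrium (private): 51.0 + 1.6x = 252.9 - 3.7x → x_m = 38.0943.
Social marginal benefit = demand + MEB = 269.3 - 3.4x.
Set SMB = MC: 269.3 - 3.4x = 51.0 + 1.6x → x* = 43.6600.
Height of the DWL triangle at x_m is SMB(x_m) − MC(x_m) = MEB(x_m) = 27.8283.
DWL = ½ × 5.5657 × 27.8283 = 77.4420.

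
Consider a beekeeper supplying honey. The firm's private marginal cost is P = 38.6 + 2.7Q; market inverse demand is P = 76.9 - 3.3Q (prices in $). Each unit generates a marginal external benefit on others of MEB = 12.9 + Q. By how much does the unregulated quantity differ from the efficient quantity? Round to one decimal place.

Market equilibrium (private): 38.6 + 2.7Q = 76.9 - 3.3Q → Q_m = 6.3833.
Social marginal cost = private MC − MEB = 25.7 + 1.7Q.
Set SMC = demand: 25.7 + 1.7Q = 76.9 - 3.3Q → Q* = 10.2400.
Gap = |6.3833 − 10.2400| = 3.8567.

3.9 units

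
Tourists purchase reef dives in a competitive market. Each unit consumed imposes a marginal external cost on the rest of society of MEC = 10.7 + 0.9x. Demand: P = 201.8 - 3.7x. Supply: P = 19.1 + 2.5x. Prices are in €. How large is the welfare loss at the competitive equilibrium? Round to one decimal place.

Market equilibrium (private): 19.1 + 2.5x = 201.8 - 3.7x → x_m = 29.4677.
Social marginal benefit = demand − MEC = 191.1 - 4.6x.
Set SMB = MC: 191.1 - 4.6x = 19.1 + 2.5x → x* = 24.2254.
The loss is the area between SMB and MC from x* to x_m; with linear curves that's a triangle of height MEC(x_m).
DWL = ½ × 5.2423 × 37.2210 = 97.5618.

DWL = €97.6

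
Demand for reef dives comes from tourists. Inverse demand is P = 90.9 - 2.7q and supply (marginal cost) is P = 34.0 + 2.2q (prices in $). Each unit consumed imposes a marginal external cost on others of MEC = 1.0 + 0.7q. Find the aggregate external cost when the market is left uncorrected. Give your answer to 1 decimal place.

Market equilibrium (private): 34.0 + 2.2q = 90.9 - 2.7q → q_m = 11.6122.
Total external cost = ∫₀^{q_m} (1.0 + 0.7q) dq = 1.0×11.6122 + ½×0.7×11.6122² = 58.8073.

$58.8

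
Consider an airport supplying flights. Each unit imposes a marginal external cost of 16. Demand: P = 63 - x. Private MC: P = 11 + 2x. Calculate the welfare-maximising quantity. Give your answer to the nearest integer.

Social marginal cost = private MC + MEC = 27 + 2x.
Set SMC = demand: 27 + 2x = 63 - x → x* = 12.0000.

x* = 12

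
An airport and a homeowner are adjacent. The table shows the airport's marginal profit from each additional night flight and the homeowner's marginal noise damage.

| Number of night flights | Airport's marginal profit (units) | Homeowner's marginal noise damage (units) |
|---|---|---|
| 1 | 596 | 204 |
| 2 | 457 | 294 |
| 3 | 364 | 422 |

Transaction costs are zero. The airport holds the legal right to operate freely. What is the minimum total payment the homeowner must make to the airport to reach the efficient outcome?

Left alone the airport would choose level 3 (marginal profit stays positive).
Efficient level: k* = 2 (marginal profit ≥ marginal noise damage through 2).
The homeowner must at least cover the airport's forgone profit from cutting 3→2: 364 = 364.

364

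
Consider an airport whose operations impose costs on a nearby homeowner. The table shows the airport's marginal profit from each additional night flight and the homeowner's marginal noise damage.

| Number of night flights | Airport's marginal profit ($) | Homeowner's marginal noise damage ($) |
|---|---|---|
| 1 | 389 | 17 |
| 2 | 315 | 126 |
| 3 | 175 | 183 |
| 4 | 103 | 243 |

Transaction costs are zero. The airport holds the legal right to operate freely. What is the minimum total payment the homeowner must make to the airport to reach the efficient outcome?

$278

Left alone the airport would choose level 4 (marginal profit stays positive).
Efficient level: k* = 2 (marginal profit ≥ marginal noise damage through 2).
The homeowner must at least cover the airport's forgone profit from cutting 4→2: 175 + 103 = 278.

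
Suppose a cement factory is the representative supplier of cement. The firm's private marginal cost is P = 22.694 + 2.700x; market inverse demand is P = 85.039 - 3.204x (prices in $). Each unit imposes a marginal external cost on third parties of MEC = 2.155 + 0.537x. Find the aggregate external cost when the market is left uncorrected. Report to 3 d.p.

$52.697

Market equilibrium (private): 22.694 + 2.700x = 85.039 - 3.204x → x_m = 10.5598.
Total external cost = ∫₀^{x_m} (2.155 + 0.537x) dx = 2.155×10.5598 + ½×0.537×10.5598² = 52.6966.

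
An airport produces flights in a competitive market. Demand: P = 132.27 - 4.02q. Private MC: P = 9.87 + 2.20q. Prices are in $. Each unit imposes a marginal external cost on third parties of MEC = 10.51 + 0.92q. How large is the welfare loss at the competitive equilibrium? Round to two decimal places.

Market equilibrium (private): 9.87 + 2.20q = 132.27 - 4.02q → q_m = 19.6785.
Social marginal cost = private MC + MEC = 20.38 + 3.12q.
Set SMC = demand: 20.38 + 3.12q = 132.27 - 4.02q → q* = 15.6709.
The welfare-loss triangle has base |q_m − q*| and height MEC(q_m) (the vertical gap between SMC and demand is zero at q* and MEC at q_m).
DWL = ½ × 4.0076 × 28.6142 = 57.3371.

DWL = $57.34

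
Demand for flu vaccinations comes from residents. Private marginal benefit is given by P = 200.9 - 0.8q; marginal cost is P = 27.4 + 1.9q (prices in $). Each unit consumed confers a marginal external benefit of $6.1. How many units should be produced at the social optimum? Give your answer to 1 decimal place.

Social marginal benefit = demand + MEB = 207.0 - 0.8q.
Set SMB = MC: 207.0 - 0.8q = 27.4 + 1.9q → q* = 66.5185.

q* = 66.5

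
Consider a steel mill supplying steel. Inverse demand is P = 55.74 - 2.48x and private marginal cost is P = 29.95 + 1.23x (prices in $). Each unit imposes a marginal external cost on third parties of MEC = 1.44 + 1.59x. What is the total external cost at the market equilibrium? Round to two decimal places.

$48.43

Market equilibrium (private): 29.95 + 1.23x = 55.74 - 2.48x → x_m = 6.9515.
Total external cost = ∫₀^{x_m} (1.44 + 1.59x) dx = 1.44×6.9515 + ½×1.59×6.9515² = 48.4272.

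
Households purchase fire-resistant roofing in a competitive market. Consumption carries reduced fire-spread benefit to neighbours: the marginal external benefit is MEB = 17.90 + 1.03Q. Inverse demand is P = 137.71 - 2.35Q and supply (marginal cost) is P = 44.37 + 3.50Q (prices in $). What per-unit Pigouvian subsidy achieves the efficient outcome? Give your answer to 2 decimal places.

subsidy = $41.67 per unit

Social marginal benefit = demand + MEB = 155.61 - 1.32Q.
Set SMB = MC: 155.61 - 1.32Q = 44.37 + 3.50Q → Q* = 23.0788.
The Pigouvian subsidy equals MEB at Q*: 17.90 + 1.03×23.0788 = 41.6712.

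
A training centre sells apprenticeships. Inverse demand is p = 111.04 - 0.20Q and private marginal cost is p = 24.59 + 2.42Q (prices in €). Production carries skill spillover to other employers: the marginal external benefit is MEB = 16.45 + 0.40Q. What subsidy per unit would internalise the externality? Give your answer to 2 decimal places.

subsidy = €34.99 per unit

Social marginal cost = private MC − MEB = 8.14 + 2.02Q.
Set SMC = demand: 8.14 + 2.02Q = 111.04 - 0.20Q → Q* = 46.3514.
The Pigouvian subsidy equals MEB at Q*: 16.45 + 0.40×46.3514 = 34.9906.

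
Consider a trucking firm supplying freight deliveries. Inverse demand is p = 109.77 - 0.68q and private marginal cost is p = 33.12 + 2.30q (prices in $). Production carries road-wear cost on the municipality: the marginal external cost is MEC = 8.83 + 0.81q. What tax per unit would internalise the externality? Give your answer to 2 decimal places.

tax = $23.32 per unit

Social marginal cost = private MC + MEC = 41.95 + 3.11q.
Set SMC = demand: 41.95 + 3.11q = 109.77 - 0.68q → q* = 17.8945.
The Pigouvian tax equals MEC at q*: 8.83 + 0.81×17.8945 = 23.3245.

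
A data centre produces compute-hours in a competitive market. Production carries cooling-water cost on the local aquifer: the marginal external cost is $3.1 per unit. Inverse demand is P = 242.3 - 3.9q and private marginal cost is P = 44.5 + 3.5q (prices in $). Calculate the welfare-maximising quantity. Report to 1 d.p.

Social marginal cost = private MC + MEC = 47.6 + 3.5q.
Set SMC = demand: 47.6 + 3.5q = 242.3 - 3.9q → q* = 26.3108.

q* = 26.3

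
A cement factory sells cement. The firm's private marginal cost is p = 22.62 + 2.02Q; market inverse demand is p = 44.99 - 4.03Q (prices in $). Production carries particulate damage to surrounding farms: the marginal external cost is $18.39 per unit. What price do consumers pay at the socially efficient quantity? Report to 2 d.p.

Social marginal cost = private MC + MEC = 41.01 + 2.02Q.
Set SMC = demand: 41.01 + 2.02Q = 44.99 - 4.03Q → Q* = 0.6579.
Consumer price on the demand curve at Q*: 44.99 − 4.03×0.6579 = 42.3387.

P = $42.34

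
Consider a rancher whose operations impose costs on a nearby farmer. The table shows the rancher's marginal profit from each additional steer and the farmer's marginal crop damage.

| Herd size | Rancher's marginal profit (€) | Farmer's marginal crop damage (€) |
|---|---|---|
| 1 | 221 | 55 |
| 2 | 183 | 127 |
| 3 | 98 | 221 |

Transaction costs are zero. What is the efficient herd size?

2

Bargaining reaches the level where marginal profit last exceeds marginal crop damage.
That holds through level 2 (183 ≥ 127) but not at 3 (98 < 221).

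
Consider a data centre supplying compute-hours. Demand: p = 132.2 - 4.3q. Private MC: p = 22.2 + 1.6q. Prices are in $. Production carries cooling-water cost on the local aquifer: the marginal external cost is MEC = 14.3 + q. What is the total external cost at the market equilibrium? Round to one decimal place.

Market equilibrium (private): 22.2 + 1.6q = 132.2 - 4.3q → q_m = 18.6441.
Total external cost = ∫₀^{q_m} (14.3 + 1.0q) dq = 14.3×18.6441 + ½×1.0×18.6441² = 440.4119.

$440.4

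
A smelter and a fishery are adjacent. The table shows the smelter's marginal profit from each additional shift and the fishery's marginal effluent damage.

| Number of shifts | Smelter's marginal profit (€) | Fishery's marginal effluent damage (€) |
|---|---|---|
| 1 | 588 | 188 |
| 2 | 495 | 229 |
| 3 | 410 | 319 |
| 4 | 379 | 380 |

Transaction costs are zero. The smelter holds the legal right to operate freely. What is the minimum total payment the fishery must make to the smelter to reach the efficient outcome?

€379

Left alone the smelter would choose level 4 (marginal profit stays positive).
Efficient level: k* = 3 (marginal profit ≥ marginal effluent damage through 3).
The fishery must at least cover the smelter's forgone profit from cutting 4→3: 379 = 379.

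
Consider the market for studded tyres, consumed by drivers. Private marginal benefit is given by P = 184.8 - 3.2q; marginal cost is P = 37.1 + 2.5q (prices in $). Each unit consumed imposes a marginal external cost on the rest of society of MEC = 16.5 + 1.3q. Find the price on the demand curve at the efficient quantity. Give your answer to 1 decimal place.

P = $124.8

Social marginal benefit = demand − MEC = 168.3 - 4.5q.
Set SMB = MC: 168.3 - 4.5q = 37.1 + 2.5q → q* = 18.7429.
Consumer price on the demand curve at q*: 184.8 − 3.2×18.7429 = 124.8227.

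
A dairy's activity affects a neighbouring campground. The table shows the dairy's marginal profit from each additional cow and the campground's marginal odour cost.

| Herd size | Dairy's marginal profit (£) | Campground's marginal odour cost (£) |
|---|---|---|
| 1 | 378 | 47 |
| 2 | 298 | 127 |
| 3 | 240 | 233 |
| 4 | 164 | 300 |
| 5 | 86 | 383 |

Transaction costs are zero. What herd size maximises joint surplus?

3

Bargaining reaches the level where marginal profit last exceeds marginal odour cost.
That holds through level 3 (240 ≥ 233) but not at 4 (164 < 300).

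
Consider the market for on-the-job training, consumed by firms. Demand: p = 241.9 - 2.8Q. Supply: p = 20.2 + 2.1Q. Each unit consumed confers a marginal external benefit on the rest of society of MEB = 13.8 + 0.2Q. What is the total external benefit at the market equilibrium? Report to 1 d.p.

829.1

Market equilibrium (private): 20.2 + 2.1Q = 241.9 - 2.8Q → Q_m = 45.2449.
Total external benefit = ∫₀^{Q_m} (13.8 + 0.2Q) dQ = 13.8×45.2449 + ½×0.2×45.2449² = 829.0897.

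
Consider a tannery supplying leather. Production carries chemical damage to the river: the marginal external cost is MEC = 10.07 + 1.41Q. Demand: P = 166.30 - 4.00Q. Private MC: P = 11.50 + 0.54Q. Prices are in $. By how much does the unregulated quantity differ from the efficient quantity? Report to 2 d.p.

Market equilibrium (private): 11.50 + 0.54Q = 166.30 - 4.00Q → Q_m = 34.0969.
Social marginal cost = private MC + MEC = 21.57 + 1.95Q.
Set SMC = demand: 21.57 + 1.95Q = 166.30 - 4.00Q → Q* = 24.3244.
Gap = |34.0969 − 24.3244| = 9.7725.

9.77 units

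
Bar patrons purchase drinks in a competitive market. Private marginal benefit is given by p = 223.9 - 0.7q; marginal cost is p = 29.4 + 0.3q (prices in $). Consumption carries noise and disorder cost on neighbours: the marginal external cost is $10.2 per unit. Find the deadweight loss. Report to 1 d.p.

Market equilibrium (private): 29.4 + 0.3q = 223.9 - 0.7q → q_m = 194.5000.
Social marginal benefit = demand − MEC = 213.7 - 0.7q.
Set SMB = MC: 213.7 - 0.7q = 29.4 + 0.3q → q* = 184.3000.
The loss is the area between SMB and MC from q* to q_m; with linear curves that's a triangle of height MEC(q_m).
DWL = ½ × 10.2000 × 10.2000 = 52.0200.

DWL = $52.0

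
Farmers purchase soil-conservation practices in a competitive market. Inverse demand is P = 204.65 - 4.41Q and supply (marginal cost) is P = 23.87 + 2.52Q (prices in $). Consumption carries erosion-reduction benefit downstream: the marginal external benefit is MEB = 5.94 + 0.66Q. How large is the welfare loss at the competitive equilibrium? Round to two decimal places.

DWL = $42.76

Market equilibrium (private): 23.87 + 2.52Q = 204.65 - 4.41Q → Q_m = 26.0866.
Social marginal benefit = demand + MEB = 210.59 - 3.75Q.
Set SMB = MC: 210.59 - 3.75Q = 23.87 + 2.52Q → Q* = 29.7799.
Between Q* and Q_m the wedge SMB − MC runs linearly from 0 to MEB(Q_m), so the loss is a triangle.
DWL = ½ × 3.6933 × 23.1571 = 42.7631.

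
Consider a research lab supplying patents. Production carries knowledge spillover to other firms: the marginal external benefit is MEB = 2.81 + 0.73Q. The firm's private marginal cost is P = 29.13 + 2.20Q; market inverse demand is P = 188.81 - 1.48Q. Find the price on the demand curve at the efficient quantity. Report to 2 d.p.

P = 107.29

Social marginal cost = private MC − MEB = 26.32 + 1.47Q.
Set SMC = demand: 26.32 + 1.47Q = 188.81 - 1.48Q → Q* = 55.0814.
Consumer price on the demand curve at Q*: 188.81 − 1.48×55.0814 = 107.2895.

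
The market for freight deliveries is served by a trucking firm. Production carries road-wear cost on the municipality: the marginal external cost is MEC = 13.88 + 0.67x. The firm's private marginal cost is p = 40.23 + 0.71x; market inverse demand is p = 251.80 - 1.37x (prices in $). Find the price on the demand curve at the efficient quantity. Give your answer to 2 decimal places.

P = $153.31

Social marginal cost = private MC + MEC = 54.11 + 1.38x.
Set SMC = demand: 54.11 + 1.38x = 251.80 - 1.37x → x* = 71.8873.
Consumer price on the demand curve at x*: 251.80 − 1.37×71.8873 = 153.3144.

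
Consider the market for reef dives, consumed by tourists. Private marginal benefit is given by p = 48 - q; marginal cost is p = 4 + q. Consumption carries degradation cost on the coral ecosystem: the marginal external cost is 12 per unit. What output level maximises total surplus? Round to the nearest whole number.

Social marginal benefit = demand − MEC = 36 - q.
Set SMB = MC: 36 - q = 4 + q → q* = 16.0000.

q* = 16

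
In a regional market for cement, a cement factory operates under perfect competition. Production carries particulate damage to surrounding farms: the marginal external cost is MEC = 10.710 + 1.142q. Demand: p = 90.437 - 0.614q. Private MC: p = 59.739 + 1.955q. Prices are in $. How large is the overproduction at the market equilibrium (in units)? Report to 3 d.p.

Market equilibrium (private): 59.739 + 1.955q = 90.437 - 0.614q → q_m = 11.9494.
Social marginal cost = private MC + MEC = 70.449 + 3.097q.
Set SMC = demand: 70.449 + 3.097q = 90.437 - 0.614q → q* = 5.3861.
Gap = |11.9494 − 5.3861| = 6.5633.

6.563 units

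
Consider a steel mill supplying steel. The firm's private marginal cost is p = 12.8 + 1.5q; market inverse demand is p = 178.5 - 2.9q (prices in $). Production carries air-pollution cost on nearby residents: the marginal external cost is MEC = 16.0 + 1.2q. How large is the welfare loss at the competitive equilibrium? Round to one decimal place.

Market equilibrium (private): 12.8 + 1.5q = 178.5 - 2.9q → q_m = 37.6591.
Social marginal cost = private MC + MEC = 28.8 + 2.7q.
Set SMC = demand: 28.8 + 2.7q = 178.5 - 2.9q → q* = 26.7321.
Height of the DWL triangle at q_m is SMC(q_m) − demand(q_m) = MEC(q_m) = 61.1909.
DWL = ½ × 10.9270 × 61.1909 = 334.3165.

DWL = $334.3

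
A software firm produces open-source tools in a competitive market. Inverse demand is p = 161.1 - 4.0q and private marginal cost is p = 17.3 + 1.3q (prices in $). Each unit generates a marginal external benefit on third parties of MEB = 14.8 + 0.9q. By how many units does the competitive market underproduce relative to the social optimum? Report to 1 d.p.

8.9 units

Market equilibrium (private): 17.3 + 1.3q = 161.1 - 4.0q → q_m = 27.1321.
Social marginal cost = private MC − MEB = 2.5 + 0.4q.
Set SMC = demand: 2.5 + 0.4q = 161.1 - 4.0q → q* = 36.0455.
Gap = |27.1321 − 36.0455| = 8.9134.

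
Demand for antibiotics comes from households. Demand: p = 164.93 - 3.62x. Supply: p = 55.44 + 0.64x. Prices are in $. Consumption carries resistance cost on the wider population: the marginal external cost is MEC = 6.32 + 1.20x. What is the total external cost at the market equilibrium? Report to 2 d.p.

Market equilibrium (private): 55.44 + 0.64x = 164.93 - 3.62x → x_m = 25.7019.
Total external cost = ∫₀^{x_m} (6.32 + 1.20x) dx = 6.32×25.7019 + ½×1.20×25.7019² = 558.7886.

$558.79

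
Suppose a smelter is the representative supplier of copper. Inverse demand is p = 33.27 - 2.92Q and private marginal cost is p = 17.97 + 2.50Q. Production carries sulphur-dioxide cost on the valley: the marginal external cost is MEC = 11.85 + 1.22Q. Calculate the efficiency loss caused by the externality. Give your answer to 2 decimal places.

DWL = 17.61

Market equilibrium (private): 17.97 + 2.50Q = 33.27 - 2.92Q → Q_m = 2.8229.
Social marginal cost = private MC + MEC = 29.82 + 3.72Q.
Set SMC = demand: 29.82 + 3.72Q = 33.27 - 2.92Q → Q* = 0.5196.
The loss is the area between SMC and demand from Q* to Q_m; with linear curves that's a triangle of height MEC(Q_m).
DWL = ½ × 2.3033 × 15.2939 = 17.6132.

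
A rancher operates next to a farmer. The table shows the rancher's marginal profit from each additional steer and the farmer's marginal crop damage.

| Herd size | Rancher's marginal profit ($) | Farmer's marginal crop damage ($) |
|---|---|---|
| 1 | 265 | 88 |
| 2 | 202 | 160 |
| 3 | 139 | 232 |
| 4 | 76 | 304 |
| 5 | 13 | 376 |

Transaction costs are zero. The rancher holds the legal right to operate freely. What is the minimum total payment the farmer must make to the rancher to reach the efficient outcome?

Left alone the rancher would choose level 5 (marginal profit stays positive).
Efficient level: k* = 2 (marginal profit ≥ marginal crop damage through 2).
The farmer must at least cover the rancher's forgone profit from cutting 5→2: 139 + 76 + 13 = 228.

$228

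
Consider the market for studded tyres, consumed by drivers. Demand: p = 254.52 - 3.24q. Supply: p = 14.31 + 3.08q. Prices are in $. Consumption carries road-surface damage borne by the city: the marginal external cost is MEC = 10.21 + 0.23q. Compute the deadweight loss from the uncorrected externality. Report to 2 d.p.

Market equilibrium (private): 14.31 + 3.08q = 254.52 - 3.24q → q_m = 38.0079.
Social marginal benefit = demand − MEC = 244.31 - 3.47q.
Set SMB = MC: 244.31 - 3.47q = 14.31 + 3.08q → q* = 35.1145.
The loss is the area between SMB and MC from q* to q_m; with linear curves that's a triangle of height MEC(q_m).
DWL = ½ × 2.8934 × 18.9518 = 27.4176.

DWL = $27.42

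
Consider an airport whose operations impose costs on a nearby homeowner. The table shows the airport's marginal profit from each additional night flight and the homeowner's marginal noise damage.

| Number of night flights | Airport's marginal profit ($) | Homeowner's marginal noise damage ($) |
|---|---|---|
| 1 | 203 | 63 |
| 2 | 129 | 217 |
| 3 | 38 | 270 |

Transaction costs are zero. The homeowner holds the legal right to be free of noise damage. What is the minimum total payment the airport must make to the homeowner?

Efficient level: marginal profit ≥ marginal noise damage through level 1, so k* = 1.
With the homeowner holding the right, the airport must at least compensate total damage at k*: 63 = 63.

$63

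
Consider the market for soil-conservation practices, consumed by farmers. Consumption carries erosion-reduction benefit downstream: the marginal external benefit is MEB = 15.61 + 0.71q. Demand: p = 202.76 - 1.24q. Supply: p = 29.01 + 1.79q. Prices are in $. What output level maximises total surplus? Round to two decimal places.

Social marginal benefit = demand + MEB = 218.37 - 0.53q.
Set SMB = MC: 218.37 - 0.53q = 29.01 + 1.79q → q* = 81.6207.

q* = 81.62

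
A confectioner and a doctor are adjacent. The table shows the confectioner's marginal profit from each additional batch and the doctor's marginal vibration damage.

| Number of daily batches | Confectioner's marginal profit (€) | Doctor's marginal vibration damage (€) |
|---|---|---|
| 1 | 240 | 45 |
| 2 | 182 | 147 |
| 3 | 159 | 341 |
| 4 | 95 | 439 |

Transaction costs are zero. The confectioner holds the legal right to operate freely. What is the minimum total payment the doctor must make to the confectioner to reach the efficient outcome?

€254

Left alone the confectioner would choose level 4 (marginal profit stays positive).
Efficient level: k* = 2 (marginal profit ≥ marginal vibration damage through 2).
The doctor must at least cover the confectioner's forgone profit from cutting 4→2: 159 + 95 = 254.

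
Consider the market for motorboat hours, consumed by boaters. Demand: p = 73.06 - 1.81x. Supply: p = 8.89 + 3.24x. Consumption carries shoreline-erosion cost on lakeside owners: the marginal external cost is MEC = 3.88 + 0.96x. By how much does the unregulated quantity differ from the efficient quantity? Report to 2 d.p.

Market equilibrium (private): 8.89 + 3.24x = 73.06 - 1.81x → x_m = 12.7069.
Social marginal benefit = demand − MEC = 69.18 - 2.77x.
Set SMB = MC: 69.18 - 2.77x = 8.89 + 3.24x → x* = 10.0316.
Gap = |12.7069 − 10.0316| = 2.6753.

2.68 units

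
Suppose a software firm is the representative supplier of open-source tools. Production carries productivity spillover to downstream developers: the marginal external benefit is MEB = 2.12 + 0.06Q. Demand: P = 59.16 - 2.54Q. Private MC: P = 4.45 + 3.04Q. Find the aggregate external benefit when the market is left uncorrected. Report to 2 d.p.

23.67

Market equilibrium (private): 4.45 + 3.04Q = 59.16 - 2.54Q → Q_m = 9.8047.
Total external benefit = ∫₀^{Q_m} (2.12 + 0.06Q) dQ = 2.12×9.8047 + ½×0.06×9.8047² = 23.6699.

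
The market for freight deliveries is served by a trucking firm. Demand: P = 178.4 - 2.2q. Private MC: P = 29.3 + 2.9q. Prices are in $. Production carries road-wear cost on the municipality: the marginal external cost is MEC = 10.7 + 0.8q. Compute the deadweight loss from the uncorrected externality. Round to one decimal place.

Market equilibrium (private): 29.3 + 2.9q = 178.4 - 2.2q → q_m = 29.2353.
Social marginal cost = private MC + MEC = 40.0 + 3.7q.
Set SMC = demand: 40.0 + 3.7q = 178.4 - 2.2q → q* = 23.4576.
Between q* and q_m the wedge SMC − demand runs linearly from 0 to MEC(q_m), so the loss is a triangle.
DWL = ½ × 5.7777 × 34.0882 = 98.4757.

DWL = $98.5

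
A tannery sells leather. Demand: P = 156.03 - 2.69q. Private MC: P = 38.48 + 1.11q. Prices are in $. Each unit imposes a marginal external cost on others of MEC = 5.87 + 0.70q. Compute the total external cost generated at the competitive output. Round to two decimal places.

Market equilibrium (private): 38.48 + 1.11q = 156.03 - 2.69q → q_m = 30.9342.
Total external cost = ∫₀^{q_m} (5.87 + 0.70q) dq = 5.87×30.9342 + ½×0.70×30.9342² = 516.5074.

$516.51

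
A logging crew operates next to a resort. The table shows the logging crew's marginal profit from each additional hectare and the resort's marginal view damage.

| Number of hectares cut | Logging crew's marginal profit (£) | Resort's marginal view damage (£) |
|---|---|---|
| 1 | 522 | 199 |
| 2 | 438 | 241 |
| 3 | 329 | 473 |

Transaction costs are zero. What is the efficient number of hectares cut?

Bargaining reaches the level where marginal profit last exceeds marginal view damage.
That holds through level 2 (438 ≥ 241) but not at 3 (329 < 473).

2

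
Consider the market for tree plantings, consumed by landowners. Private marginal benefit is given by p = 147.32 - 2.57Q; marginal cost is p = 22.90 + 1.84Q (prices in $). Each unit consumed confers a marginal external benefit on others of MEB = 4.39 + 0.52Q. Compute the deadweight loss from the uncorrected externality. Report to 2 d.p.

DWL = $46.70

Market equilibrium (private): 22.90 + 1.84Q = 147.32 - 2.57Q → Q_m = 28.2132.
Social marginal benefit = demand + MEB = 151.71 - 2.05Q.
Set SMB = MC: 151.71 - 2.05Q = 22.90 + 1.84Q → Q* = 33.1131.
Between Q* and Q_m the wedge SMB − MC runs linearly from 0 to MEB(Q_m), so the loss is a triangle.
DWL = ½ × 4.8999 × 19.0608 = 46.6980.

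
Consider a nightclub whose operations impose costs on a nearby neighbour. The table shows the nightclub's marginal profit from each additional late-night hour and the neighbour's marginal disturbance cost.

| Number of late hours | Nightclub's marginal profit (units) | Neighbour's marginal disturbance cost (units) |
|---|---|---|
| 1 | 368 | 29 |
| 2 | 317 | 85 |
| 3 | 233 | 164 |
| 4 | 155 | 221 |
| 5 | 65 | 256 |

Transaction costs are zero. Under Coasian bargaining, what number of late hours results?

3

Bargaining reaches the level where marginal profit last exceeds marginal disturbance cost.
That holds through level 3 (233 ≥ 164) but not at 4 (155 < 221).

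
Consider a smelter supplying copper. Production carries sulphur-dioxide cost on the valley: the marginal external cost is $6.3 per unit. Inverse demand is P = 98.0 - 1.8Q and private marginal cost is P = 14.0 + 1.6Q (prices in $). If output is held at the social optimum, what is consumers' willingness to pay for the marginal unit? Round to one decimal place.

P = $56.9

Social marginal cost = private MC + MEC = 20.3 + 1.6Q.
Set SMC = demand: 20.3 + 1.6Q = 98.0 - 1.8Q → Q* = 22.8529.
Consumer price on the demand curve at Q*: 98.0 − 1.8×22.8529 = 56.8648.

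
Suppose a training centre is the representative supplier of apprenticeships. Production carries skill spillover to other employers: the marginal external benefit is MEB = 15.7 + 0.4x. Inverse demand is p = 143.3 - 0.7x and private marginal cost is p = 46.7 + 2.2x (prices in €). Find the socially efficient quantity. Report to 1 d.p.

Social marginal cost = private MC − MEB = 31.0 + 1.8x.
Set SMC = demand: 31.0 + 1.8x = 143.3 - 0.7x → x* = 44.9200.

x* = 44.9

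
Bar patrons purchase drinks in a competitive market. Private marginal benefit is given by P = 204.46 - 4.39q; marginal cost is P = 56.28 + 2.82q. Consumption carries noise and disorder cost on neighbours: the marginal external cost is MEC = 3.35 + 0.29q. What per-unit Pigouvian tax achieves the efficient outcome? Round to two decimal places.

tax = 8.95 per unit

Social marginal benefit = demand − MEC = 201.11 - 4.68q.
Set SMB = MC: 201.11 - 4.68q = 56.28 + 2.82q → q* = 19.3107.
The Pigouvian tax equals MEC at q*: 3.35 + 0.29×19.3107 = 8.9501.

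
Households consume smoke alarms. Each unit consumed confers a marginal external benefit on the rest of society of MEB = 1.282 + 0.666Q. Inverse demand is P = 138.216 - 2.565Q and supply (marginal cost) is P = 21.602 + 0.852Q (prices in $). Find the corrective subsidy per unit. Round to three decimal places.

Social marginal benefit = demand + MEB = 139.498 - 1.899Q.
Set SMB = MC: 139.498 - 1.899Q = 21.602 + 0.852Q → Q* = 42.8557.
The Pigouvian subsidy equals MEB at Q*: 1.282 + 0.666×42.8557 = 29.8239.

subsidy = $29.824 per unit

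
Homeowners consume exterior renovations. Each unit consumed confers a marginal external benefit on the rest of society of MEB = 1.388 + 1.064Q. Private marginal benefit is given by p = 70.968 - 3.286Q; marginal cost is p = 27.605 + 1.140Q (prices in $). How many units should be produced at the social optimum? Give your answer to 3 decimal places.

Social marginal benefit = demand + MEB = 72.356 - 2.222Q.
Set SMB = MC: 72.356 - 2.222Q = 27.605 + 1.140Q → Q* = 13.3108.

Q* = 13.311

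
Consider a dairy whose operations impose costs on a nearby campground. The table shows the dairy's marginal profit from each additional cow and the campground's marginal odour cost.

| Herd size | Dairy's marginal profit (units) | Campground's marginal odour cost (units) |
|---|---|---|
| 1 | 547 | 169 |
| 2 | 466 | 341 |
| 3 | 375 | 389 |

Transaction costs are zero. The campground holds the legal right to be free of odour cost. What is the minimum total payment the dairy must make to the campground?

510

Efficient level: marginal profit ≥ marginal odour cost through level 2, so k* = 2.
With the campground holding the right, the dairy must at least compensate total damage at k*: 169 + 341 = 510.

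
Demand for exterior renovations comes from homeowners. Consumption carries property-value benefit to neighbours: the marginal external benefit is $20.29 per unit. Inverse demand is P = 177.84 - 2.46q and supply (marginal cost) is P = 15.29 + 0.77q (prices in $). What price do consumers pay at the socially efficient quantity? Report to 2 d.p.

Social marginal benefit = demand + MEB = 198.13 - 2.46q.
Set SMB = MC: 198.13 - 2.46q = 15.29 + 0.77q → q* = 56.6068.
Consumer price on the demand curve at q*: 177.84 − 2.46×56.6068 = 38.5873.

P = $38.59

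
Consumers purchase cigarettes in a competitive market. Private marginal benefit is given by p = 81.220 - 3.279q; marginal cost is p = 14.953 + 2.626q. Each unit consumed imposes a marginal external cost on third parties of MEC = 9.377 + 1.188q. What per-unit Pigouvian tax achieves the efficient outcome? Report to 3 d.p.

tax = 18.905 per unit

Social marginal benefit = demand − MEC = 71.843 - 4.467q.
Set SMB = MC: 71.843 - 4.467q = 14.953 + 2.626q → q* = 8.0206.
The Pigouvian tax equals MEC at q*: 9.377 + 1.188×8.0206 = 18.9055.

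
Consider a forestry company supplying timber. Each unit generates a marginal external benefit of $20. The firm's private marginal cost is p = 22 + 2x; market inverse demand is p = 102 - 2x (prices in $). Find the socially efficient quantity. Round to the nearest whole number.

Social marginal cost = private MC − MEB = 2 + 2x.
Set SMC = demand: 2 + 2x = 102 - 2x → x* = 25.0000.

x* = 25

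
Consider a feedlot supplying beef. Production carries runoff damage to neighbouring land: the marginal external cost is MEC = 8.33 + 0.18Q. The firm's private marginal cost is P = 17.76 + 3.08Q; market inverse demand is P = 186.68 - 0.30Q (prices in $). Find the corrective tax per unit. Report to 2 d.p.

tax = $16.45 per unit

Social marginal cost = private MC + MEC = 26.09 + 3.26Q.
Set SMC = demand: 26.09 + 3.26Q = 186.68 - 0.30Q → Q* = 45.1096.
The Pigouvian tax equals MEC at Q*: 8.33 + 0.18×45.1096 = 16.4497.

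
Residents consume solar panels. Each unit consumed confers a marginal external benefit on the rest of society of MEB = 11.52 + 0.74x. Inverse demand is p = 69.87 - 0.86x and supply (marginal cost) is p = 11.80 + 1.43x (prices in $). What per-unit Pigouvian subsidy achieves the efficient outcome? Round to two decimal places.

subsidy = $44.74 per unit

Social marginal benefit = demand + MEB = 81.39 - 0.12x.
Set SMB = MC: 81.39 - 0.12x = 11.80 + 1.43x → x* = 44.8968.
The Pigouvian subsidy equals MEB at x*: 11.52 + 0.74×44.8968 = 44.7436.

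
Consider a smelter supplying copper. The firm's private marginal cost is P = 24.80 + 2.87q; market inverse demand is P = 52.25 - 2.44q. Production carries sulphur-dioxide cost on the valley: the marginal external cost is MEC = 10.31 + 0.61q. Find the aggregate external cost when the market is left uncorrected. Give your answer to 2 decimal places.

61.45

Market equilibrium (private): 24.80 + 2.87q = 52.25 - 2.44q → q_m = 5.1695.
Total external cost = ∫₀^{q_m} (10.31 + 0.61q) dq = 10.31×5.1695 + ½×0.61×5.1695² = 61.4483.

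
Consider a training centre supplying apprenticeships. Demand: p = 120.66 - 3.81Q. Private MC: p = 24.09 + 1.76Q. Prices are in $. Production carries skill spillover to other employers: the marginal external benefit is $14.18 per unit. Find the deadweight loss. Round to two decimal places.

DWL = $18.05

Market equilibrium (private): 24.09 + 1.76Q = 120.66 - 3.81Q → Q_m = 17.3375.
Social marginal cost = private MC − MEB = 9.91 + 1.76Q.
Set SMC = demand: 9.91 + 1.76Q = 120.66 - 3.81Q → Q* = 19.8833.
Height of the DWL triangle at Q_m is demand(Q_m) − SMC(Q_m) = MEB(Q_m) = 14.1800.
DWL = ½ × 2.5458 × 14.1800 = 18.0497.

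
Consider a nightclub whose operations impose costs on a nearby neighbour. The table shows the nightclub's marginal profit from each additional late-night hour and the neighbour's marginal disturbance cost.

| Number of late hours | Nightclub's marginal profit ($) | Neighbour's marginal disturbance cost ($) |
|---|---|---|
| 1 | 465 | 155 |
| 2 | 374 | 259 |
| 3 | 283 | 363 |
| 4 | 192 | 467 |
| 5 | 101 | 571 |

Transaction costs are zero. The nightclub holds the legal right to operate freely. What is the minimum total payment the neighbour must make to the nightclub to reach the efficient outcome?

$576

Left alone the nightclub would choose level 5 (marginal profit stays positive).
Efficient level: k* = 2 (marginal profit ≥ marginal disturbance cost through 2).
The neighbour must at least cover the nightclub's forgone profit from cutting 5→2: 283 + 192 + 101 = 576.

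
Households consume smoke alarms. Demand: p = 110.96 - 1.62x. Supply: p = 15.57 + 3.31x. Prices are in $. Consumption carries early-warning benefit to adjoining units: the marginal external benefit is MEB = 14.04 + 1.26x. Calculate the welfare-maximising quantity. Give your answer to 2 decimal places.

x* = 29.82

Social marginal benefit = demand + MEB = 125.00 - 0.36x.
Set SMB = MC: 125.00 - 0.36x = 15.57 + 3.31x → x* = 29.8174.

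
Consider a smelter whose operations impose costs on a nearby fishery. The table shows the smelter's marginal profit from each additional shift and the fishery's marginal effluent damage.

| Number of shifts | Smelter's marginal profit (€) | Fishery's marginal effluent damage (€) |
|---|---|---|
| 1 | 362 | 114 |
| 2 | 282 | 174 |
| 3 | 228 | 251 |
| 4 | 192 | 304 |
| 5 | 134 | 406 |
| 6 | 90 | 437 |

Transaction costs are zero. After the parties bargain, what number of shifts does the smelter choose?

2

Bargaining reaches the level where marginal profit last exceeds marginal effluent damage.
That holds through level 2 (282 ≥ 174) but not at 3 (228 < 251).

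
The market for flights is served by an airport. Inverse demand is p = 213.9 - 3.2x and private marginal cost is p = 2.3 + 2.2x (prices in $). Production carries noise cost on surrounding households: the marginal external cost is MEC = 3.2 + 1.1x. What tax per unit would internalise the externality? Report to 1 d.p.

tax = $38.5 per unit

Social marginal cost = private MC + MEC = 5.5 + 3.3x.
Set SMC = demand: 5.5 + 3.3x = 213.9 - 3.2x → x* = 32.0615.
The Pigouvian tax equals MEC at x*: 3.2 + 1.1×32.0615 = 38.4677.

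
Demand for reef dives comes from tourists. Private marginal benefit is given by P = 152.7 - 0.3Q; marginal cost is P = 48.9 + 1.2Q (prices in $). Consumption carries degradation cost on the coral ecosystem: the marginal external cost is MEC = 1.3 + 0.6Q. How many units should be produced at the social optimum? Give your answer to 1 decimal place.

Q* = 48.8

Social marginal benefit = demand − MEC = 151.4 - 0.9Q.
Set SMB = MC: 151.4 - 0.9Q = 48.9 + 1.2Q → Q* = 48.8095.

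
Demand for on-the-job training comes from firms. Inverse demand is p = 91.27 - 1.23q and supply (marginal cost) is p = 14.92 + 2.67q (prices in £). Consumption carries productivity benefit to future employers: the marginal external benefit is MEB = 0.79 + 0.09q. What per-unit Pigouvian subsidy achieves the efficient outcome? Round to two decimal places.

subsidy = £2.61 per unit

Social marginal benefit = demand + MEB = 92.06 - 1.14q.
Set SMB = MC: 92.06 - 1.14q = 14.92 + 2.67q → q* = 20.2467.
The Pigouvian subsidy equals MEB at q*: 0.79 + 0.09×20.2467 = 2.6122.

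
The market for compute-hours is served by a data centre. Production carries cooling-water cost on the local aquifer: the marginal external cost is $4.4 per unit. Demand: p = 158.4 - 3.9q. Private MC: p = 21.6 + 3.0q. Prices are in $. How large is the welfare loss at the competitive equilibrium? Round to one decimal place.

DWL = $1.4

Market equilibrium (private): 21.6 + 3.0q = 158.4 - 3.9q → q_m = 19.8261.
Social marginal cost = private MC + MEC = 26.0 + 3.0q.
Set SMC = demand: 26.0 + 3.0q = 158.4 - 3.9q → q* = 19.1884.
The welfare-loss triangle has base |q_m − q*| and height MEC(q_m) (the vertical gap between SMC and demand is zero at q* and MEC at q_m).
DWL = ½ × 0.6377 × 4.4000 = 1.4029.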